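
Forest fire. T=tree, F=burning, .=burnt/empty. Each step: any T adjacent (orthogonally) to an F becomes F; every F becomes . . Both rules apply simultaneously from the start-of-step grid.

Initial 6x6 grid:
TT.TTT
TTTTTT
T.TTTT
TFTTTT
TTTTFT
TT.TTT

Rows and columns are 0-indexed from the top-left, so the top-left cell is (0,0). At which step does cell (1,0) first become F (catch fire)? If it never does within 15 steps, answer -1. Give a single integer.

Step 1: cell (1,0)='T' (+7 fires, +2 burnt)
Step 2: cell (1,0)='T' (+10 fires, +7 burnt)
Step 3: cell (1,0)='F' (+6 fires, +10 burnt)
  -> target ignites at step 3
Step 4: cell (1,0)='.' (+5 fires, +6 burnt)
Step 5: cell (1,0)='.' (+3 fires, +5 burnt)
Step 6: cell (1,0)='.' (+0 fires, +3 burnt)
  fire out at step 6

3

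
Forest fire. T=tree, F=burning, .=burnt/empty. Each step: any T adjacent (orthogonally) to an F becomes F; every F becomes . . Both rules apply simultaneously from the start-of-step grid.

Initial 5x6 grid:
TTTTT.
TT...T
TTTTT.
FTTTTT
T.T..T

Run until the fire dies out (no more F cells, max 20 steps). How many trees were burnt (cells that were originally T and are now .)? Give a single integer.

Step 1: +3 fires, +1 burnt (F count now 3)
Step 2: +3 fires, +3 burnt (F count now 3)
Step 3: +5 fires, +3 burnt (F count now 5)
Step 4: +3 fires, +5 burnt (F count now 3)
Step 5: +3 fires, +3 burnt (F count now 3)
Step 6: +2 fires, +3 burnt (F count now 2)
Step 7: +1 fires, +2 burnt (F count now 1)
Step 8: +0 fires, +1 burnt (F count now 0)
Fire out after step 8
Initially T: 21, now '.': 29
Total burnt (originally-T cells now '.'): 20

Answer: 20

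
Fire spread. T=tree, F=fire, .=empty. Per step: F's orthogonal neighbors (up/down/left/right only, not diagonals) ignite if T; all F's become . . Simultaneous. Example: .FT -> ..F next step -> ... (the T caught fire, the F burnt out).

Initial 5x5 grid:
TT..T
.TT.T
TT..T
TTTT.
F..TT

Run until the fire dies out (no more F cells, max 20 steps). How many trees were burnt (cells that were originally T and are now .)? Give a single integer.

Step 1: +1 fires, +1 burnt (F count now 1)
Step 2: +2 fires, +1 burnt (F count now 2)
Step 3: +2 fires, +2 burnt (F count now 2)
Step 4: +2 fires, +2 burnt (F count now 2)
Step 5: +3 fires, +2 burnt (F count now 3)
Step 6: +2 fires, +3 burnt (F count now 2)
Step 7: +0 fires, +2 burnt (F count now 0)
Fire out after step 7
Initially T: 15, now '.': 22
Total burnt (originally-T cells now '.'): 12

Answer: 12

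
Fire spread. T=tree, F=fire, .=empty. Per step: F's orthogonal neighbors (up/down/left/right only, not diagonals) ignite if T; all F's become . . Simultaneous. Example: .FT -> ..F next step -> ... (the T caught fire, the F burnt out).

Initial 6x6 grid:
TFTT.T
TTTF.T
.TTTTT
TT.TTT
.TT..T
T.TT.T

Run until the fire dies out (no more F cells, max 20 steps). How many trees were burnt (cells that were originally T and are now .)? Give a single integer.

Step 1: +6 fires, +2 burnt (F count now 6)
Step 2: +5 fires, +6 burnt (F count now 5)
Step 3: +3 fires, +5 burnt (F count now 3)
Step 4: +4 fires, +3 burnt (F count now 4)
Step 5: +3 fires, +4 burnt (F count now 3)
Step 6: +2 fires, +3 burnt (F count now 2)
Step 7: +1 fires, +2 burnt (F count now 1)
Step 8: +0 fires, +1 burnt (F count now 0)
Fire out after step 8
Initially T: 25, now '.': 35
Total burnt (originally-T cells now '.'): 24

Answer: 24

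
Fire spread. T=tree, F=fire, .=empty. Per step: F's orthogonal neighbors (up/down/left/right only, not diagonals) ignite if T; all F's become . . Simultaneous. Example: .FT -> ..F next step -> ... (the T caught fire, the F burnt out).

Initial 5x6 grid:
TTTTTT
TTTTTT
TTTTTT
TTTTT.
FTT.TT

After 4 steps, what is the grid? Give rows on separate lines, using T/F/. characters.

Step 1: 2 trees catch fire, 1 burn out
  TTTTTT
  TTTTTT
  TTTTTT
  FTTTT.
  .FT.TT
Step 2: 3 trees catch fire, 2 burn out
  TTTTTT
  TTTTTT
  FTTTTT
  .FTTT.
  ..F.TT
Step 3: 3 trees catch fire, 3 burn out
  TTTTTT
  FTTTTT
  .FTTTT
  ..FTT.
  ....TT
Step 4: 4 trees catch fire, 3 burn out
  FTTTTT
  .FTTTT
  ..FTTT
  ...FT.
  ....TT

FTTTTT
.FTTTT
..FTTT
...FT.
....TT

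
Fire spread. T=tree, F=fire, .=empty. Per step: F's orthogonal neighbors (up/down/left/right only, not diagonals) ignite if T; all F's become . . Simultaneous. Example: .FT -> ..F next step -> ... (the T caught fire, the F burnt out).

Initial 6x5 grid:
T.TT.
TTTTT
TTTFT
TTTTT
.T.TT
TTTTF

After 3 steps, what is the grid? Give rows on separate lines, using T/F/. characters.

Step 1: 6 trees catch fire, 2 burn out
  T.TT.
  TTTFT
  TTF.F
  TTTFT
  .T.TF
  TTTF.
Step 2: 8 trees catch fire, 6 burn out
  T.TF.
  TTF.F
  TF...
  TTF.F
  .T.F.
  TTF..
Step 3: 5 trees catch fire, 8 burn out
  T.F..
  TF...
  F....
  TF...
  .T...
  TF...

T.F..
TF...
F....
TF...
.T...
TF...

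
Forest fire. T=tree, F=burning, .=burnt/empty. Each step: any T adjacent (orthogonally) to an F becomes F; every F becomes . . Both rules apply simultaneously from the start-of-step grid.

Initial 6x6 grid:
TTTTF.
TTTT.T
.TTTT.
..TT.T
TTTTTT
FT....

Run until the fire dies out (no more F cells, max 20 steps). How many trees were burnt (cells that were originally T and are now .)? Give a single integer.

Answer: 22

Derivation:
Step 1: +3 fires, +2 burnt (F count now 3)
Step 2: +3 fires, +3 burnt (F count now 3)
Step 3: +4 fires, +3 burnt (F count now 4)
Step 4: +7 fires, +4 burnt (F count now 7)
Step 5: +3 fires, +7 burnt (F count now 3)
Step 6: +1 fires, +3 burnt (F count now 1)
Step 7: +1 fires, +1 burnt (F count now 1)
Step 8: +0 fires, +1 burnt (F count now 0)
Fire out after step 8
Initially T: 23, now '.': 35
Total burnt (originally-T cells now '.'): 22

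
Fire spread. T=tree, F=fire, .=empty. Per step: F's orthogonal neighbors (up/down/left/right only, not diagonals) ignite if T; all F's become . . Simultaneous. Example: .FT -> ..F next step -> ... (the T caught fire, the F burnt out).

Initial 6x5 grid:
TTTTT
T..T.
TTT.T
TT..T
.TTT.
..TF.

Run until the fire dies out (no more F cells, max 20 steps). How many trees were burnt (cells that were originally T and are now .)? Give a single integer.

Step 1: +2 fires, +1 burnt (F count now 2)
Step 2: +1 fires, +2 burnt (F count now 1)
Step 3: +1 fires, +1 burnt (F count now 1)
Step 4: +1 fires, +1 burnt (F count now 1)
Step 5: +2 fires, +1 burnt (F count now 2)
Step 6: +2 fires, +2 burnt (F count now 2)
Step 7: +1 fires, +2 burnt (F count now 1)
Step 8: +1 fires, +1 burnt (F count now 1)
Step 9: +1 fires, +1 burnt (F count now 1)
Step 10: +1 fires, +1 burnt (F count now 1)
Step 11: +1 fires, +1 burnt (F count now 1)
Step 12: +2 fires, +1 burnt (F count now 2)
Step 13: +0 fires, +2 burnt (F count now 0)
Fire out after step 13
Initially T: 18, now '.': 28
Total burnt (originally-T cells now '.'): 16

Answer: 16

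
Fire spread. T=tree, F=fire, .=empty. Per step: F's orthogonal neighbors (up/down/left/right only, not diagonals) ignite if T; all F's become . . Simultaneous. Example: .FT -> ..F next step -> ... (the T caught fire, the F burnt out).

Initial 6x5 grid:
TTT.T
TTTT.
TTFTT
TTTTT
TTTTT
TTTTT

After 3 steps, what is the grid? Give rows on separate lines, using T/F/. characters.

Step 1: 4 trees catch fire, 1 burn out
  TTT.T
  TTFT.
  TF.FT
  TTFTT
  TTTTT
  TTTTT
Step 2: 8 trees catch fire, 4 burn out
  TTF.T
  TF.F.
  F...F
  TF.FT
  TTFTT
  TTTTT
Step 3: 7 trees catch fire, 8 burn out
  TF..T
  F....
  .....
  F...F
  TF.FT
  TTFTT

TF..T
F....
.....
F...F
TF.FT
TTFTT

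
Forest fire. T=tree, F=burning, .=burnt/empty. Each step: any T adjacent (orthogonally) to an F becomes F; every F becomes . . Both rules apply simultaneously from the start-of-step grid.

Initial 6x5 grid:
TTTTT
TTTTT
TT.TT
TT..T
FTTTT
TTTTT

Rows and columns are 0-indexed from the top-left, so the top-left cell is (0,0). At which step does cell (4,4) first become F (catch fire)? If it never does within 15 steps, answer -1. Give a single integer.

Step 1: cell (4,4)='T' (+3 fires, +1 burnt)
Step 2: cell (4,4)='T' (+4 fires, +3 burnt)
Step 3: cell (4,4)='T' (+4 fires, +4 burnt)
Step 4: cell (4,4)='F' (+4 fires, +4 burnt)
  -> target ignites at step 4
Step 5: cell (4,4)='.' (+4 fires, +4 burnt)
Step 6: cell (4,4)='.' (+3 fires, +4 burnt)
Step 7: cell (4,4)='.' (+3 fires, +3 burnt)
Step 8: cell (4,4)='.' (+1 fires, +3 burnt)
Step 9: cell (4,4)='.' (+0 fires, +1 burnt)
  fire out at step 9

4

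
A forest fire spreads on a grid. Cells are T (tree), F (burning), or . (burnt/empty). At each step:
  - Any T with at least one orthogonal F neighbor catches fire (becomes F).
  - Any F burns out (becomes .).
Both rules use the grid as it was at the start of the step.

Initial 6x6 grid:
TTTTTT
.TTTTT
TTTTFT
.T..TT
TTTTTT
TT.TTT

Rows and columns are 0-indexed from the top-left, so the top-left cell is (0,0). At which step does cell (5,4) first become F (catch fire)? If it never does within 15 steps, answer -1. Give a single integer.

Step 1: cell (5,4)='T' (+4 fires, +1 burnt)
Step 2: cell (5,4)='T' (+6 fires, +4 burnt)
Step 3: cell (5,4)='F' (+7 fires, +6 burnt)
  -> target ignites at step 3
Step 4: cell (5,4)='.' (+7 fires, +7 burnt)
Step 5: cell (5,4)='.' (+2 fires, +7 burnt)
Step 6: cell (5,4)='.' (+3 fires, +2 burnt)
Step 7: cell (5,4)='.' (+1 fires, +3 burnt)
Step 8: cell (5,4)='.' (+0 fires, +1 burnt)
  fire out at step 8

3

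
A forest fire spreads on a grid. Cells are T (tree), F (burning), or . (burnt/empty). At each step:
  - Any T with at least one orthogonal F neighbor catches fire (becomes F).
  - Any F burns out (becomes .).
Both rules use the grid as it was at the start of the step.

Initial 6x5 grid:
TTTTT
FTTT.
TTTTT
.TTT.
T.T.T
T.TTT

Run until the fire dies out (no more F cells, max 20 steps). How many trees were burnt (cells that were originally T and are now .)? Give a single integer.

Answer: 21

Derivation:
Step 1: +3 fires, +1 burnt (F count now 3)
Step 2: +3 fires, +3 burnt (F count now 3)
Step 3: +4 fires, +3 burnt (F count now 4)
Step 4: +3 fires, +4 burnt (F count now 3)
Step 5: +4 fires, +3 burnt (F count now 4)
Step 6: +1 fires, +4 burnt (F count now 1)
Step 7: +1 fires, +1 burnt (F count now 1)
Step 8: +1 fires, +1 burnt (F count now 1)
Step 9: +1 fires, +1 burnt (F count now 1)
Step 10: +0 fires, +1 burnt (F count now 0)
Fire out after step 10
Initially T: 23, now '.': 28
Total burnt (originally-T cells now '.'): 21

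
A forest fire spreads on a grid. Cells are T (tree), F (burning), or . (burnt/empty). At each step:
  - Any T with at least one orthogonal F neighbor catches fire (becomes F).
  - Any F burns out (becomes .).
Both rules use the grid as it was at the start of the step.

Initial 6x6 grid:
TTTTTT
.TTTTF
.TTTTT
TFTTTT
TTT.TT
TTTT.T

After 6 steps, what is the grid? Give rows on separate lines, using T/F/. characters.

Step 1: 7 trees catch fire, 2 burn out
  TTTTTF
  .TTTF.
  .FTTTF
  F.FTTT
  TFT.TT
  TTTT.T
Step 2: 10 trees catch fire, 7 burn out
  TTTTF.
  .FTF..
  ..FTF.
  ...FTF
  F.F.TT
  TFTT.T
Step 3: 8 trees catch fire, 10 burn out
  TFTF..
  ..F...
  ...F..
  ....F.
  ....TF
  F.FT.T
Step 4: 5 trees catch fire, 8 burn out
  F.F...
  ......
  ......
  ......
  ....F.
  ...F.F
Step 5: 0 trees catch fire, 5 burn out
  ......
  ......
  ......
  ......
  ......
  ......
Step 6: 0 trees catch fire, 0 burn out
  ......
  ......
  ......
  ......
  ......
  ......

......
......
......
......
......
......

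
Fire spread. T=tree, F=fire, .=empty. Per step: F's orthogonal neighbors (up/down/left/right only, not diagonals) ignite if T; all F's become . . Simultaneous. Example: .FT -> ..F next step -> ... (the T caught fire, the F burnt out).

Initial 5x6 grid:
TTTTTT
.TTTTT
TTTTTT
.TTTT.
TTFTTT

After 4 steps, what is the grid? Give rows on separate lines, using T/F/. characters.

Step 1: 3 trees catch fire, 1 burn out
  TTTTTT
  .TTTTT
  TTTTTT
  .TFTT.
  TF.FTT
Step 2: 5 trees catch fire, 3 burn out
  TTTTTT
  .TTTTT
  TTFTTT
  .F.FT.
  F...FT
Step 3: 5 trees catch fire, 5 burn out
  TTTTTT
  .TFTTT
  TF.FTT
  ....F.
  .....F
Step 4: 5 trees catch fire, 5 burn out
  TTFTTT
  .F.FTT
  F...FT
  ......
  ......

TTFTTT
.F.FTT
F...FT
......
......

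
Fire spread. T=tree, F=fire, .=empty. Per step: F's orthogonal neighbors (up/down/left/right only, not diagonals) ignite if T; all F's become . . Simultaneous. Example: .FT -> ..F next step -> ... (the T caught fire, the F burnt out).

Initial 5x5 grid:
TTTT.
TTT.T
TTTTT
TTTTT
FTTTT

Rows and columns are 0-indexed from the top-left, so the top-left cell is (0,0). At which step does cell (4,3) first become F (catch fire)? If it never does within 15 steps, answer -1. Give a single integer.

Step 1: cell (4,3)='T' (+2 fires, +1 burnt)
Step 2: cell (4,3)='T' (+3 fires, +2 burnt)
Step 3: cell (4,3)='F' (+4 fires, +3 burnt)
  -> target ignites at step 3
Step 4: cell (4,3)='.' (+5 fires, +4 burnt)
Step 5: cell (4,3)='.' (+4 fires, +5 burnt)
Step 6: cell (4,3)='.' (+2 fires, +4 burnt)
Step 7: cell (4,3)='.' (+2 fires, +2 burnt)
Step 8: cell (4,3)='.' (+0 fires, +2 burnt)
  fire out at step 8

3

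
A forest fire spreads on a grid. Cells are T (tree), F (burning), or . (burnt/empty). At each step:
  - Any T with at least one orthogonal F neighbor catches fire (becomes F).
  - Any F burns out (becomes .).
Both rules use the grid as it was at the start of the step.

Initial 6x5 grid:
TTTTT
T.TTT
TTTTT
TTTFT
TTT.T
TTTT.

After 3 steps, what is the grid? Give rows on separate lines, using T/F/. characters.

Step 1: 3 trees catch fire, 1 burn out
  TTTTT
  T.TTT
  TTTFT
  TTF.F
  TTT.T
  TTTT.
Step 2: 6 trees catch fire, 3 burn out
  TTTTT
  T.TFT
  TTF.F
  TF...
  TTF.F
  TTTT.
Step 3: 7 trees catch fire, 6 burn out
  TTTFT
  T.F.F
  TF...
  F....
  TF...
  TTFT.

TTTFT
T.F.F
TF...
F....
TF...
TTFT.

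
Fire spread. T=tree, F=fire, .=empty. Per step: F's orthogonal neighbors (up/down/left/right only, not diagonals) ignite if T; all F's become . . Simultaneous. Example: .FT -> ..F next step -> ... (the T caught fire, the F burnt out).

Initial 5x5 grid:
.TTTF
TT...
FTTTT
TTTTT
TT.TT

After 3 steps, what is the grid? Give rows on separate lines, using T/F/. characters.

Step 1: 4 trees catch fire, 2 burn out
  .TTF.
  FT...
  .FTTT
  FTTTT
  TT.TT
Step 2: 5 trees catch fire, 4 burn out
  .TF..
  .F...
  ..FTT
  .FTTT
  FT.TT
Step 3: 4 trees catch fire, 5 burn out
  .F...
  .....
  ...FT
  ..FTT
  .F.TT

.F...
.....
...FT
..FTT
.F.TT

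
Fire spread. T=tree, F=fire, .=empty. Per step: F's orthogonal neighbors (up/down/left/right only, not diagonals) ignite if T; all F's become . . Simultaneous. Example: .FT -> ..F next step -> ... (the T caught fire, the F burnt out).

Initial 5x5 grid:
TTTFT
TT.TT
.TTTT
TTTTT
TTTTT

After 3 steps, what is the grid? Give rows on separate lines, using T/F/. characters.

Step 1: 3 trees catch fire, 1 burn out
  TTF.F
  TT.FT
  .TTTT
  TTTTT
  TTTTT
Step 2: 3 trees catch fire, 3 burn out
  TF...
  TT..F
  .TTFT
  TTTTT
  TTTTT
Step 3: 5 trees catch fire, 3 burn out
  F....
  TF...
  .TF.F
  TTTFT
  TTTTT

F....
TF...
.TF.F
TTTFT
TTTTT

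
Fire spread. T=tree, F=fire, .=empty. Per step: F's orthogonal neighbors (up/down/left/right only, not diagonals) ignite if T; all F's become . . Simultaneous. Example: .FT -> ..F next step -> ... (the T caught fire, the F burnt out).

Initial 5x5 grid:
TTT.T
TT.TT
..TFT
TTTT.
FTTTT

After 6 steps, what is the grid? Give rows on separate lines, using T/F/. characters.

Step 1: 6 trees catch fire, 2 burn out
  TTT.T
  TT.FT
  ..F.F
  FTTF.
  .FTTT
Step 2: 5 trees catch fire, 6 burn out
  TTT.T
  TT..F
  .....
  .FF..
  ..FFT
Step 3: 2 trees catch fire, 5 burn out
  TTT.F
  TT...
  .....
  .....
  ....F
Step 4: 0 trees catch fire, 2 burn out
  TTT..
  TT...
  .....
  .....
  .....
Step 5: 0 trees catch fire, 0 burn out
  TTT..
  TT...
  .....
  .....
  .....
Step 6: 0 trees catch fire, 0 burn out
  TTT..
  TT...
  .....
  .....
  .....

TTT..
TT...
.....
.....
.....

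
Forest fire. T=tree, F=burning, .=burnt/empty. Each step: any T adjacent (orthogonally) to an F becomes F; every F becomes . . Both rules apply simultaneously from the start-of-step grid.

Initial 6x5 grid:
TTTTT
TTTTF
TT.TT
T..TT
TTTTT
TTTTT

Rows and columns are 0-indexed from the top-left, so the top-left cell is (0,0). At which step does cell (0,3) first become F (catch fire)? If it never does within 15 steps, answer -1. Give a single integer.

Step 1: cell (0,3)='T' (+3 fires, +1 burnt)
Step 2: cell (0,3)='F' (+4 fires, +3 burnt)
  -> target ignites at step 2
Step 3: cell (0,3)='.' (+4 fires, +4 burnt)
Step 4: cell (0,3)='.' (+5 fires, +4 burnt)
Step 5: cell (0,3)='.' (+4 fires, +5 burnt)
Step 6: cell (0,3)='.' (+3 fires, +4 burnt)
Step 7: cell (0,3)='.' (+2 fires, +3 burnt)
Step 8: cell (0,3)='.' (+1 fires, +2 burnt)
Step 9: cell (0,3)='.' (+0 fires, +1 burnt)
  fire out at step 9

2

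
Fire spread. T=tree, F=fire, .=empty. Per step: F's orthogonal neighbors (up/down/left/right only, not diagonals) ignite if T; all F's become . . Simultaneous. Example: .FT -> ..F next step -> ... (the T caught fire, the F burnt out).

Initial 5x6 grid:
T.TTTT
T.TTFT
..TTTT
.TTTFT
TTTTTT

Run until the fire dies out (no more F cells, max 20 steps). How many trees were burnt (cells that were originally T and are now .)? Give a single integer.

Answer: 21

Derivation:
Step 1: +7 fires, +2 burnt (F count now 7)
Step 2: +8 fires, +7 burnt (F count now 8)
Step 3: +4 fires, +8 burnt (F count now 4)
Step 4: +1 fires, +4 burnt (F count now 1)
Step 5: +1 fires, +1 burnt (F count now 1)
Step 6: +0 fires, +1 burnt (F count now 0)
Fire out after step 6
Initially T: 23, now '.': 28
Total burnt (originally-T cells now '.'): 21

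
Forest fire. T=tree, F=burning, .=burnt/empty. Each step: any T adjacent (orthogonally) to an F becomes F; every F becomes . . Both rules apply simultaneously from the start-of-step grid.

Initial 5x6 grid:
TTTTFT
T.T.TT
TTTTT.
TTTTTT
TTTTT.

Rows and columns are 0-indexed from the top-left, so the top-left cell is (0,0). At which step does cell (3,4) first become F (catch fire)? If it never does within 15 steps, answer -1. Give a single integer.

Step 1: cell (3,4)='T' (+3 fires, +1 burnt)
Step 2: cell (3,4)='T' (+3 fires, +3 burnt)
Step 3: cell (3,4)='F' (+4 fires, +3 burnt)
  -> target ignites at step 3
Step 4: cell (3,4)='.' (+5 fires, +4 burnt)
Step 5: cell (3,4)='.' (+4 fires, +5 burnt)
Step 6: cell (3,4)='.' (+3 fires, +4 burnt)
Step 7: cell (3,4)='.' (+2 fires, +3 burnt)
Step 8: cell (3,4)='.' (+1 fires, +2 burnt)
Step 9: cell (3,4)='.' (+0 fires, +1 burnt)
  fire out at step 9

3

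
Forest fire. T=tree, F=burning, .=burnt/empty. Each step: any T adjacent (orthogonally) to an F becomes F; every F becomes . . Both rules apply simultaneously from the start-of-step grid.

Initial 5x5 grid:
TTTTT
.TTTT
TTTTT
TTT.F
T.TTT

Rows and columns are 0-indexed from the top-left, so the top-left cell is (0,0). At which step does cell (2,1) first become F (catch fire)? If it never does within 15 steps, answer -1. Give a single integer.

Step 1: cell (2,1)='T' (+2 fires, +1 burnt)
Step 2: cell (2,1)='T' (+3 fires, +2 burnt)
Step 3: cell (2,1)='T' (+4 fires, +3 burnt)
Step 4: cell (2,1)='F' (+4 fires, +4 burnt)
  -> target ignites at step 4
Step 5: cell (2,1)='.' (+4 fires, +4 burnt)
Step 6: cell (2,1)='.' (+2 fires, +4 burnt)
Step 7: cell (2,1)='.' (+2 fires, +2 burnt)
Step 8: cell (2,1)='.' (+0 fires, +2 burnt)
  fire out at step 8

4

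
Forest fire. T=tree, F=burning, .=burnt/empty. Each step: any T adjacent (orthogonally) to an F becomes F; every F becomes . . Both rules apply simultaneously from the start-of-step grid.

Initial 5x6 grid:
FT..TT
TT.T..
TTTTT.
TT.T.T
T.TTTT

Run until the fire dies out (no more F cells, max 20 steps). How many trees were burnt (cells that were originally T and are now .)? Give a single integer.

Answer: 18

Derivation:
Step 1: +2 fires, +1 burnt (F count now 2)
Step 2: +2 fires, +2 burnt (F count now 2)
Step 3: +2 fires, +2 burnt (F count now 2)
Step 4: +3 fires, +2 burnt (F count now 3)
Step 5: +1 fires, +3 burnt (F count now 1)
Step 6: +3 fires, +1 burnt (F count now 3)
Step 7: +1 fires, +3 burnt (F count now 1)
Step 8: +2 fires, +1 burnt (F count now 2)
Step 9: +1 fires, +2 burnt (F count now 1)
Step 10: +1 fires, +1 burnt (F count now 1)
Step 11: +0 fires, +1 burnt (F count now 0)
Fire out after step 11
Initially T: 20, now '.': 28
Total burnt (originally-T cells now '.'): 18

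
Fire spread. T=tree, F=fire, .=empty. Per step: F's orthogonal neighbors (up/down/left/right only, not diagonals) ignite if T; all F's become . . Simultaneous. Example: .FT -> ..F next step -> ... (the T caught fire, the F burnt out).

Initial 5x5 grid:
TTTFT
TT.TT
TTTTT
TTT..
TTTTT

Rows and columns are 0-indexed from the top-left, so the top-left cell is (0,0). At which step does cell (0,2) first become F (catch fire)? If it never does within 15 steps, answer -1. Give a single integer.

Step 1: cell (0,2)='F' (+3 fires, +1 burnt)
  -> target ignites at step 1
Step 2: cell (0,2)='.' (+3 fires, +3 burnt)
Step 3: cell (0,2)='.' (+4 fires, +3 burnt)
Step 4: cell (0,2)='.' (+3 fires, +4 burnt)
Step 5: cell (0,2)='.' (+3 fires, +3 burnt)
Step 6: cell (0,2)='.' (+3 fires, +3 burnt)
Step 7: cell (0,2)='.' (+2 fires, +3 burnt)
Step 8: cell (0,2)='.' (+0 fires, +2 burnt)
  fire out at step 8

1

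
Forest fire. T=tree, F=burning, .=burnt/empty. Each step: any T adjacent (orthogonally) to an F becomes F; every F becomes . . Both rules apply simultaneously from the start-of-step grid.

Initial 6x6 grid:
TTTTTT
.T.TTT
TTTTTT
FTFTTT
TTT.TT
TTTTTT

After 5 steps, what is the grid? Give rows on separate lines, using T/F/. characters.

Step 1: 6 trees catch fire, 2 burn out
  TTTTTT
  .T.TTT
  FTFTTT
  .F.FTT
  FTF.TT
  TTTTTT
Step 2: 6 trees catch fire, 6 burn out
  TTTTTT
  .T.TTT
  .F.FTT
  ....FT
  .F..TT
  FTFTTT
Step 3: 7 trees catch fire, 6 burn out
  TTTTTT
  .F.FTT
  ....FT
  .....F
  ....FT
  .F.FTT
Step 4: 6 trees catch fire, 7 burn out
  TFTFTT
  ....FT
  .....F
  ......
  .....F
  ....FT
Step 5: 5 trees catch fire, 6 burn out
  F.F.FT
  .....F
  ......
  ......
  ......
  .....F

F.F.FT
.....F
......
......
......
.....F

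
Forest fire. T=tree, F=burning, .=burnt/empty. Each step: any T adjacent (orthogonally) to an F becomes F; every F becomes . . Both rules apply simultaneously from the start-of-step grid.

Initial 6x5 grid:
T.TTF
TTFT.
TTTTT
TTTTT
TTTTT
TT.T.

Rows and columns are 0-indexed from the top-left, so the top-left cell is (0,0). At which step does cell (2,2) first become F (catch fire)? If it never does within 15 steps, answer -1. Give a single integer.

Step 1: cell (2,2)='F' (+5 fires, +2 burnt)
  -> target ignites at step 1
Step 2: cell (2,2)='.' (+4 fires, +5 burnt)
Step 3: cell (2,2)='.' (+6 fires, +4 burnt)
Step 4: cell (2,2)='.' (+4 fires, +6 burnt)
Step 5: cell (2,2)='.' (+4 fires, +4 burnt)
Step 6: cell (2,2)='.' (+1 fires, +4 burnt)
Step 7: cell (2,2)='.' (+0 fires, +1 burnt)
  fire out at step 7

1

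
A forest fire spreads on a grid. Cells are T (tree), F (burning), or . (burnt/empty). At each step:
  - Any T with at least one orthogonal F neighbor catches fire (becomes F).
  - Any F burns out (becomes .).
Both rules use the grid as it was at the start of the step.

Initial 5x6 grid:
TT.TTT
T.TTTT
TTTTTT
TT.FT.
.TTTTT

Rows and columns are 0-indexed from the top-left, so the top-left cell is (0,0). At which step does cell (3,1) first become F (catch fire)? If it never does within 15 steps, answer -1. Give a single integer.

Step 1: cell (3,1)='T' (+3 fires, +1 burnt)
Step 2: cell (3,1)='T' (+5 fires, +3 burnt)
Step 3: cell (3,1)='T' (+7 fires, +5 burnt)
Step 4: cell (3,1)='F' (+4 fires, +7 burnt)
  -> target ignites at step 4
Step 5: cell (3,1)='.' (+3 fires, +4 burnt)
Step 6: cell (3,1)='.' (+1 fires, +3 burnt)
Step 7: cell (3,1)='.' (+1 fires, +1 burnt)
Step 8: cell (3,1)='.' (+0 fires, +1 burnt)
  fire out at step 8

4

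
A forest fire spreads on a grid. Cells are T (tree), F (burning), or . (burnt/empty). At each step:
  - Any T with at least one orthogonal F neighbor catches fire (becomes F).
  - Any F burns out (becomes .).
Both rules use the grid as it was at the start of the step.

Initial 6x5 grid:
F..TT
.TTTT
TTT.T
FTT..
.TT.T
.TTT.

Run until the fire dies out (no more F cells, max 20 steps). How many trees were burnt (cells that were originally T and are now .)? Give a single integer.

Answer: 17

Derivation:
Step 1: +2 fires, +2 burnt (F count now 2)
Step 2: +3 fires, +2 burnt (F count now 3)
Step 3: +4 fires, +3 burnt (F count now 4)
Step 4: +2 fires, +4 burnt (F count now 2)
Step 5: +2 fires, +2 burnt (F count now 2)
Step 6: +2 fires, +2 burnt (F count now 2)
Step 7: +2 fires, +2 burnt (F count now 2)
Step 8: +0 fires, +2 burnt (F count now 0)
Fire out after step 8
Initially T: 18, now '.': 29
Total burnt (originally-T cells now '.'): 17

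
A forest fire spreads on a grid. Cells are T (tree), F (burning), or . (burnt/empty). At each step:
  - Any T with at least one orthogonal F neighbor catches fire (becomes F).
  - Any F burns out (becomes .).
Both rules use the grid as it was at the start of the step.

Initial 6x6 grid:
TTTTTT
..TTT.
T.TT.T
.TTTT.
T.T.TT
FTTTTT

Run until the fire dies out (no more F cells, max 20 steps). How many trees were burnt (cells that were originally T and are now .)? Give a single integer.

Step 1: +2 fires, +1 burnt (F count now 2)
Step 2: +1 fires, +2 burnt (F count now 1)
Step 3: +2 fires, +1 burnt (F count now 2)
Step 4: +2 fires, +2 burnt (F count now 2)
Step 5: +5 fires, +2 burnt (F count now 5)
Step 6: +4 fires, +5 burnt (F count now 4)
Step 7: +2 fires, +4 burnt (F count now 2)
Step 8: +3 fires, +2 burnt (F count now 3)
Step 9: +2 fires, +3 burnt (F count now 2)
Step 10: +1 fires, +2 burnt (F count now 1)
Step 11: +0 fires, +1 burnt (F count now 0)
Fire out after step 11
Initially T: 26, now '.': 34
Total burnt (originally-T cells now '.'): 24

Answer: 24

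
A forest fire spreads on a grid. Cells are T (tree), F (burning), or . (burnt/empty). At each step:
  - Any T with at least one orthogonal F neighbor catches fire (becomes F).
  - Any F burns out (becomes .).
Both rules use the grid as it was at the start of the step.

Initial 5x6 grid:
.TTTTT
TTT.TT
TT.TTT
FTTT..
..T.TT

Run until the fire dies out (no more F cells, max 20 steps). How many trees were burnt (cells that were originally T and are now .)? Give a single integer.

Step 1: +2 fires, +1 burnt (F count now 2)
Step 2: +3 fires, +2 burnt (F count now 3)
Step 3: +3 fires, +3 burnt (F count now 3)
Step 4: +3 fires, +3 burnt (F count now 3)
Step 5: +2 fires, +3 burnt (F count now 2)
Step 6: +3 fires, +2 burnt (F count now 3)
Step 7: +2 fires, +3 burnt (F count now 2)
Step 8: +1 fires, +2 burnt (F count now 1)
Step 9: +0 fires, +1 burnt (F count now 0)
Fire out after step 9
Initially T: 21, now '.': 28
Total burnt (originally-T cells now '.'): 19

Answer: 19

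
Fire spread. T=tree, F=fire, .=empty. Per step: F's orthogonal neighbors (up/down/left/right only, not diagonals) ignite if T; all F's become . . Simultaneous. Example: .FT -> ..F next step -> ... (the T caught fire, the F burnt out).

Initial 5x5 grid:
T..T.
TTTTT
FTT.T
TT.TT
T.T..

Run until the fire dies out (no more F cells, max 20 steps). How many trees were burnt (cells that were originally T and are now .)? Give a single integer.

Answer: 15

Derivation:
Step 1: +3 fires, +1 burnt (F count now 3)
Step 2: +5 fires, +3 burnt (F count now 5)
Step 3: +1 fires, +5 burnt (F count now 1)
Step 4: +1 fires, +1 burnt (F count now 1)
Step 5: +2 fires, +1 burnt (F count now 2)
Step 6: +1 fires, +2 burnt (F count now 1)
Step 7: +1 fires, +1 burnt (F count now 1)
Step 8: +1 fires, +1 burnt (F count now 1)
Step 9: +0 fires, +1 burnt (F count now 0)
Fire out after step 9
Initially T: 16, now '.': 24
Total burnt (originally-T cells now '.'): 15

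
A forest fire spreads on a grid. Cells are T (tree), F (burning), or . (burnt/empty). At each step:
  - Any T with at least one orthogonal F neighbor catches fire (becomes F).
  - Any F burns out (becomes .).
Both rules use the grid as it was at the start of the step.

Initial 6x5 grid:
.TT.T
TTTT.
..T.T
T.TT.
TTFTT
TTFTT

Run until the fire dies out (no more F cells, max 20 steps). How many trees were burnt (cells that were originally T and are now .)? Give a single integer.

Step 1: +5 fires, +2 burnt (F count now 5)
Step 2: +6 fires, +5 burnt (F count now 6)
Step 3: +2 fires, +6 burnt (F count now 2)
Step 4: +3 fires, +2 burnt (F count now 3)
Step 5: +2 fires, +3 burnt (F count now 2)
Step 6: +0 fires, +2 burnt (F count now 0)
Fire out after step 6
Initially T: 20, now '.': 28
Total burnt (originally-T cells now '.'): 18

Answer: 18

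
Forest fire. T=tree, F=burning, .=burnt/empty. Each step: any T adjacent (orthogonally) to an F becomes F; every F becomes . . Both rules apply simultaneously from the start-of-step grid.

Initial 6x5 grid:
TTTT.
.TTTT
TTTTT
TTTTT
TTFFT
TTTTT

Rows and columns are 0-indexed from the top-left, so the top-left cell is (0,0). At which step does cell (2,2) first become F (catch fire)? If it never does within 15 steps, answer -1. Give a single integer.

Step 1: cell (2,2)='T' (+6 fires, +2 burnt)
Step 2: cell (2,2)='F' (+7 fires, +6 burnt)
  -> target ignites at step 2
Step 3: cell (2,2)='.' (+6 fires, +7 burnt)
Step 4: cell (2,2)='.' (+5 fires, +6 burnt)
Step 5: cell (2,2)='.' (+1 fires, +5 burnt)
Step 6: cell (2,2)='.' (+1 fires, +1 burnt)
Step 7: cell (2,2)='.' (+0 fires, +1 burnt)
  fire out at step 7

2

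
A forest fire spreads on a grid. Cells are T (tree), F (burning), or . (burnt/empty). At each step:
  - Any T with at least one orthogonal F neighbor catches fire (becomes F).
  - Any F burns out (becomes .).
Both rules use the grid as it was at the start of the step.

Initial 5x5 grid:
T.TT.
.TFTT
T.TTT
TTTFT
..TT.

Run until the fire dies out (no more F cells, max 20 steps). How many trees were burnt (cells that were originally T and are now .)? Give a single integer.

Step 1: +8 fires, +2 burnt (F count now 8)
Step 2: +5 fires, +8 burnt (F count now 5)
Step 3: +1 fires, +5 burnt (F count now 1)
Step 4: +1 fires, +1 burnt (F count now 1)
Step 5: +0 fires, +1 burnt (F count now 0)
Fire out after step 5
Initially T: 16, now '.': 24
Total burnt (originally-T cells now '.'): 15

Answer: 15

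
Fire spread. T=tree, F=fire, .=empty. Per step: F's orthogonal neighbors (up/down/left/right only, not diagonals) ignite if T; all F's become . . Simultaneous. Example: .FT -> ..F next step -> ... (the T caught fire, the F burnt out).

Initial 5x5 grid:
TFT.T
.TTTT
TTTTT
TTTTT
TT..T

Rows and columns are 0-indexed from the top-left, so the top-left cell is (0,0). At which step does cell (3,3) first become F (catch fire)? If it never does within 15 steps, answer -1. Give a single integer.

Step 1: cell (3,3)='T' (+3 fires, +1 burnt)
Step 2: cell (3,3)='T' (+2 fires, +3 burnt)
Step 3: cell (3,3)='T' (+4 fires, +2 burnt)
Step 4: cell (3,3)='T' (+5 fires, +4 burnt)
Step 5: cell (3,3)='F' (+4 fires, +5 burnt)
  -> target ignites at step 5
Step 6: cell (3,3)='.' (+1 fires, +4 burnt)
Step 7: cell (3,3)='.' (+1 fires, +1 burnt)
Step 8: cell (3,3)='.' (+0 fires, +1 burnt)
  fire out at step 8

5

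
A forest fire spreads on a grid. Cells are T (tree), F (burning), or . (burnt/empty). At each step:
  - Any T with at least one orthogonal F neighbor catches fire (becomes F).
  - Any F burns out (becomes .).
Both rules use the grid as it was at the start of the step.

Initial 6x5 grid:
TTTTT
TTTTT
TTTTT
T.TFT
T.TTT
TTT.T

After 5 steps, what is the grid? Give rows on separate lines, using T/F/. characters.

Step 1: 4 trees catch fire, 1 burn out
  TTTTT
  TTTTT
  TTTFT
  T.F.F
  T.TFT
  TTT.T
Step 2: 5 trees catch fire, 4 burn out
  TTTTT
  TTTFT
  TTF.F
  T....
  T.F.F
  TTT.T
Step 3: 6 trees catch fire, 5 burn out
  TTTFT
  TTF.F
  TF...
  T....
  T....
  TTF.F
Step 4: 5 trees catch fire, 6 burn out
  TTF.F
  TF...
  F....
  T....
  T....
  TF...
Step 5: 4 trees catch fire, 5 burn out
  TF...
  F....
  .....
  F....
  T....
  F....

TF...
F....
.....
F....
T....
F....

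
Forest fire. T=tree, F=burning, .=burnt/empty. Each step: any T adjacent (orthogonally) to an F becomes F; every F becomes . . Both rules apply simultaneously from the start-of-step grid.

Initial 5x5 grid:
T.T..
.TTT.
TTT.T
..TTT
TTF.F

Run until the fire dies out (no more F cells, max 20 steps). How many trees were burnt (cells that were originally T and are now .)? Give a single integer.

Step 1: +3 fires, +2 burnt (F count now 3)
Step 2: +4 fires, +3 burnt (F count now 4)
Step 3: +2 fires, +4 burnt (F count now 2)
Step 4: +4 fires, +2 burnt (F count now 4)
Step 5: +0 fires, +4 burnt (F count now 0)
Fire out after step 5
Initially T: 14, now '.': 24
Total burnt (originally-T cells now '.'): 13

Answer: 13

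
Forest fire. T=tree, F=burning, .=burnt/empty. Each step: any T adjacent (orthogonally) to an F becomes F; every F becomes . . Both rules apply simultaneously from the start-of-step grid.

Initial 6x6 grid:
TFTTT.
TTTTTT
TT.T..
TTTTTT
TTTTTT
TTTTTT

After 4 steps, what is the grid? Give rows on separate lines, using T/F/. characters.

Step 1: 3 trees catch fire, 1 burn out
  F.FTT.
  TFTTTT
  TT.T..
  TTTTTT
  TTTTTT
  TTTTTT
Step 2: 4 trees catch fire, 3 burn out
  ...FT.
  F.FTTT
  TF.T..
  TTTTTT
  TTTTTT
  TTTTTT
Step 3: 4 trees catch fire, 4 burn out
  ....F.
  ...FTT
  F..T..
  TFTTTT
  TTTTTT
  TTTTTT
Step 4: 5 trees catch fire, 4 burn out
  ......
  ....FT
  ...F..
  F.FTTT
  TFTTTT
  TTTTTT

......
....FT
...F..
F.FTTT
TFTTTT
TTTTTT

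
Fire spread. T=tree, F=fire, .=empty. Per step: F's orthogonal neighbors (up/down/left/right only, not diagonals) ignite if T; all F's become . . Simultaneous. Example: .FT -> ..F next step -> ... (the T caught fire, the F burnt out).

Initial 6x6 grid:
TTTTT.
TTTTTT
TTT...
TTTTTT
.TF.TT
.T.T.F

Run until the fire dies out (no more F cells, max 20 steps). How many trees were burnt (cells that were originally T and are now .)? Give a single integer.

Step 1: +3 fires, +2 burnt (F count now 3)
Step 2: +6 fires, +3 burnt (F count now 6)
Step 3: +4 fires, +6 burnt (F count now 4)
Step 4: +4 fires, +4 burnt (F count now 4)
Step 5: +4 fires, +4 burnt (F count now 4)
Step 6: +3 fires, +4 burnt (F count now 3)
Step 7: +0 fires, +3 burnt (F count now 0)
Fire out after step 7
Initially T: 25, now '.': 35
Total burnt (originally-T cells now '.'): 24

Answer: 24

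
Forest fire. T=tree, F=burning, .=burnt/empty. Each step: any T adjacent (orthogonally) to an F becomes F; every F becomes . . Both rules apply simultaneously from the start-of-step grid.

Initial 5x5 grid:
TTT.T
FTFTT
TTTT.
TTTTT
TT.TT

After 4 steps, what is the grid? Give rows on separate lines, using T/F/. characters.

Step 1: 6 trees catch fire, 2 burn out
  FTF.T
  .F.FT
  FTFT.
  TTTTT
  TT.TT
Step 2: 6 trees catch fire, 6 burn out
  .F..T
  ....F
  .F.F.
  FTFTT
  TT.TT
Step 3: 4 trees catch fire, 6 burn out
  ....F
  .....
  .....
  .F.FT
  FT.TT
Step 4: 3 trees catch fire, 4 burn out
  .....
  .....
  .....
  ....F
  .F.FT

.....
.....
.....
....F
.F.FT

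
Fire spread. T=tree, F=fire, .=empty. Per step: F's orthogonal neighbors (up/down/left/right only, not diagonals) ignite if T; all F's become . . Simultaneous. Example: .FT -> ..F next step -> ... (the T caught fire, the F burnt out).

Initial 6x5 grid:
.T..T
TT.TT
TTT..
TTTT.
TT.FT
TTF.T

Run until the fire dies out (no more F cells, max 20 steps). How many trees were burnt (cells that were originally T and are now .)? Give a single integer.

Answer: 16

Derivation:
Step 1: +3 fires, +2 burnt (F count now 3)
Step 2: +4 fires, +3 burnt (F count now 4)
Step 3: +3 fires, +4 burnt (F count now 3)
Step 4: +2 fires, +3 burnt (F count now 2)
Step 5: +2 fires, +2 burnt (F count now 2)
Step 6: +2 fires, +2 burnt (F count now 2)
Step 7: +0 fires, +2 burnt (F count now 0)
Fire out after step 7
Initially T: 19, now '.': 27
Total burnt (originally-T cells now '.'): 16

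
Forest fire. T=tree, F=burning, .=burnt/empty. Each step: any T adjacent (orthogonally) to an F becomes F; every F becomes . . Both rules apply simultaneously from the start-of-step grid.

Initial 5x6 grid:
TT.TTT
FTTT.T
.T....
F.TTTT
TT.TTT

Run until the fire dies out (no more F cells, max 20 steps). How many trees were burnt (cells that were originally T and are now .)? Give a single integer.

Answer: 12

Derivation:
Step 1: +3 fires, +2 burnt (F count now 3)
Step 2: +4 fires, +3 burnt (F count now 4)
Step 3: +1 fires, +4 burnt (F count now 1)
Step 4: +1 fires, +1 burnt (F count now 1)
Step 5: +1 fires, +1 burnt (F count now 1)
Step 6: +1 fires, +1 burnt (F count now 1)
Step 7: +1 fires, +1 burnt (F count now 1)
Step 8: +0 fires, +1 burnt (F count now 0)
Fire out after step 8
Initially T: 19, now '.': 23
Total burnt (originally-T cells now '.'): 12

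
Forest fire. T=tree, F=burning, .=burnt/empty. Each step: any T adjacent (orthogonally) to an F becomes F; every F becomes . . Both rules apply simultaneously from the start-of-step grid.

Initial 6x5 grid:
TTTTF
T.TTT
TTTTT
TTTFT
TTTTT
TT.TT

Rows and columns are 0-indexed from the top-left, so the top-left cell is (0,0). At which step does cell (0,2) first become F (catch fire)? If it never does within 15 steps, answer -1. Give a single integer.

Step 1: cell (0,2)='T' (+6 fires, +2 burnt)
Step 2: cell (0,2)='F' (+8 fires, +6 burnt)
  -> target ignites at step 2
Step 3: cell (0,2)='.' (+6 fires, +8 burnt)
Step 4: cell (0,2)='.' (+4 fires, +6 burnt)
Step 5: cell (0,2)='.' (+2 fires, +4 burnt)
Step 6: cell (0,2)='.' (+0 fires, +2 burnt)
  fire out at step 6

2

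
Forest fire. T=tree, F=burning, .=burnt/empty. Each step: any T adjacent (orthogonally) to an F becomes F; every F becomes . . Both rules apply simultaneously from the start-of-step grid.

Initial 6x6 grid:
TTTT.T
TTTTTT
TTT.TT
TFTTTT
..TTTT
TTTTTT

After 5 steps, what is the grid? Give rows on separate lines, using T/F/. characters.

Step 1: 3 trees catch fire, 1 burn out
  TTTT.T
  TTTTTT
  TFT.TT
  F.FTTT
  ..TTTT
  TTTTTT
Step 2: 5 trees catch fire, 3 burn out
  TTTT.T
  TFTTTT
  F.F.TT
  ...FTT
  ..FTTT
  TTTTTT
Step 3: 6 trees catch fire, 5 burn out
  TFTT.T
  F.FTTT
  ....TT
  ....FT
  ...FTT
  TTFTTT
Step 4: 8 trees catch fire, 6 burn out
  F.FT.T
  ...FTT
  ....FT
  .....F
  ....FT
  TF.FTT
Step 5: 6 trees catch fire, 8 burn out
  ...F.T
  ....FT
  .....F
  ......
  .....F
  F...FT

...F.T
....FT
.....F
......
.....F
F...FT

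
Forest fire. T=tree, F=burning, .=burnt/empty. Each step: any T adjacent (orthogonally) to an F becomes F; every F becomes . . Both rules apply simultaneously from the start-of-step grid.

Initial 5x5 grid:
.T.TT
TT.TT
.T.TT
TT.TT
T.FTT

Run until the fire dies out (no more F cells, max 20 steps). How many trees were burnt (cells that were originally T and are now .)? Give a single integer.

Answer: 10

Derivation:
Step 1: +1 fires, +1 burnt (F count now 1)
Step 2: +2 fires, +1 burnt (F count now 2)
Step 3: +2 fires, +2 burnt (F count now 2)
Step 4: +2 fires, +2 burnt (F count now 2)
Step 5: +2 fires, +2 burnt (F count now 2)
Step 6: +1 fires, +2 burnt (F count now 1)
Step 7: +0 fires, +1 burnt (F count now 0)
Fire out after step 7
Initially T: 17, now '.': 18
Total burnt (originally-T cells now '.'): 10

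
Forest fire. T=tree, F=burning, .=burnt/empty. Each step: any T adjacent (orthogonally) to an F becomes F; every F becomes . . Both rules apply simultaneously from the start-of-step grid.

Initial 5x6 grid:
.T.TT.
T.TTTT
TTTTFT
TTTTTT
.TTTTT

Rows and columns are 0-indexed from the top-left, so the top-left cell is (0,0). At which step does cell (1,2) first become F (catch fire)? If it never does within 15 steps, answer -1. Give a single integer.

Step 1: cell (1,2)='T' (+4 fires, +1 burnt)
Step 2: cell (1,2)='T' (+7 fires, +4 burnt)
Step 3: cell (1,2)='F' (+6 fires, +7 burnt)
  -> target ignites at step 3
Step 4: cell (1,2)='.' (+3 fires, +6 burnt)
Step 5: cell (1,2)='.' (+3 fires, +3 burnt)
Step 6: cell (1,2)='.' (+0 fires, +3 burnt)
  fire out at step 6

3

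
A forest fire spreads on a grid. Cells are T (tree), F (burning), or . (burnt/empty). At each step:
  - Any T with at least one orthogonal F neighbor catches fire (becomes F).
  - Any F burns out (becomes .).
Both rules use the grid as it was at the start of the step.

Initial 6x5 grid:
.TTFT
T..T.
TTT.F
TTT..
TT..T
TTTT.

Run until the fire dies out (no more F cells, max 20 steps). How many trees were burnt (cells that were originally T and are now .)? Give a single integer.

Step 1: +3 fires, +2 burnt (F count now 3)
Step 2: +1 fires, +3 burnt (F count now 1)
Step 3: +0 fires, +1 burnt (F count now 0)
Fire out after step 3
Initially T: 18, now '.': 16
Total burnt (originally-T cells now '.'): 4

Answer: 4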